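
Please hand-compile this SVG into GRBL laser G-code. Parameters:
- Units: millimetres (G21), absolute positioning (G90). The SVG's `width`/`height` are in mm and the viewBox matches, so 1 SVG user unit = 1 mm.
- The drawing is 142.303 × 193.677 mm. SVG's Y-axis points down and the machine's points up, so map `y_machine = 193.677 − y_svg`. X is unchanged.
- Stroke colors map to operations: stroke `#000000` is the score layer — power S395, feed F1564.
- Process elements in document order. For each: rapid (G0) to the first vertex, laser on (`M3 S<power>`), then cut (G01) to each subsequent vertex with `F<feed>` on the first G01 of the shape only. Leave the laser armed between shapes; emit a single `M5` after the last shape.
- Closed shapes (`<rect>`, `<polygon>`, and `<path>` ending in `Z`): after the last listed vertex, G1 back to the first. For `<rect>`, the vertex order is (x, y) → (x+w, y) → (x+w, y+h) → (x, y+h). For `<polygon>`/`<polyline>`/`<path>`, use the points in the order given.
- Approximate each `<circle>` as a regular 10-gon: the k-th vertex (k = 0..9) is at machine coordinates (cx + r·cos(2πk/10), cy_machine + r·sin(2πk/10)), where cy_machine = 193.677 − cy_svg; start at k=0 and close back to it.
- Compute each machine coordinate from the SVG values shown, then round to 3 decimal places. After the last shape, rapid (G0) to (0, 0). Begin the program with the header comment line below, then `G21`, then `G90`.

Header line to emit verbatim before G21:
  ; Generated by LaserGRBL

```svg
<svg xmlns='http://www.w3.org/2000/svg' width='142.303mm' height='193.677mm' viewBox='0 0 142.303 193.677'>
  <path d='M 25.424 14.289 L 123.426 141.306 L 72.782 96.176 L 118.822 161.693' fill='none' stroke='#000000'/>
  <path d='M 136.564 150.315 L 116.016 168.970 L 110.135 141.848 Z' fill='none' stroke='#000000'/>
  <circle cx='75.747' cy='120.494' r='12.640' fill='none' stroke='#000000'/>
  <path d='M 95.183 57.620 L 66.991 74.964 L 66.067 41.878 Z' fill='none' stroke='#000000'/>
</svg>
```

; Generated by LaserGRBL
G21
G90
G0 X25.424 Y179.388
M3 S395
G01 X123.426 Y52.371 F1564
G01 X72.782 Y97.501
G01 X118.822 Y31.984
G0 X136.564 Y43.362
M3 S395
G01 X116.016 Y24.707 F1564
G01 X110.135 Y51.829
G01 X136.564 Y43.362
G0 X88.387 Y73.183
M3 S395
G01 X85.973 Y80.613 F1564
G01 X79.653 Y85.204
G01 X71.841 Y85.204
G01 X65.521 Y80.613
G01 X63.107 Y73.183
G01 X65.521 Y65.753
G01 X71.841 Y61.162
G01 X79.653 Y61.162
G01 X85.973 Y65.753
G01 X88.387 Y73.183
G0 X95.183 Y136.057
M3 S395
G01 X66.991 Y118.713 F1564
G01 X66.067 Y151.799
G01 X95.183 Y136.057
M5
G0 X0.000 Y0.000

viewBox `0 0 142.303 193.677` with mm width/height → 1 unit = 1 mm. Flip: y_m = 193.677 − y_svg.

**Shape 1** — `<path>` open polyline, stroke `#000000` → score (S395, F1564). Machine vertices: (25.424,179.388) → (123.426,52.371) → (72.782,97.501) → (118.822,31.984). Open path.

**Shape 2** — `<path>` regular polygon, stroke `#000000` → score (S395, F1564). Machine vertices: (136.564,43.362) → (116.016,24.707) → (110.135,51.829) → (136.564,43.362). Closed: final G1 returns to the first vertex.

**Shape 3** — `<circle>` circle, stroke `#000000` → score (S395, F1564). Machine vertices: (88.387,73.183) → (85.973,80.613) → (79.653,85.204) → (71.841,85.204) → (65.521,80.613) → (63.107,73.183) → (65.521,65.753) → (71.841,61.162) → (79.653,61.162) → (85.973,65.753) → (88.387,73.183). Closed: final G1 returns to the first vertex.

**Shape 4** — `<path>` regular polygon, stroke `#000000` → score (S395, F1564). Machine vertices: (95.183,136.057) → (66.991,118.713) → (66.067,151.799) → (95.183,136.057). Closed: final G1 returns to the first vertex.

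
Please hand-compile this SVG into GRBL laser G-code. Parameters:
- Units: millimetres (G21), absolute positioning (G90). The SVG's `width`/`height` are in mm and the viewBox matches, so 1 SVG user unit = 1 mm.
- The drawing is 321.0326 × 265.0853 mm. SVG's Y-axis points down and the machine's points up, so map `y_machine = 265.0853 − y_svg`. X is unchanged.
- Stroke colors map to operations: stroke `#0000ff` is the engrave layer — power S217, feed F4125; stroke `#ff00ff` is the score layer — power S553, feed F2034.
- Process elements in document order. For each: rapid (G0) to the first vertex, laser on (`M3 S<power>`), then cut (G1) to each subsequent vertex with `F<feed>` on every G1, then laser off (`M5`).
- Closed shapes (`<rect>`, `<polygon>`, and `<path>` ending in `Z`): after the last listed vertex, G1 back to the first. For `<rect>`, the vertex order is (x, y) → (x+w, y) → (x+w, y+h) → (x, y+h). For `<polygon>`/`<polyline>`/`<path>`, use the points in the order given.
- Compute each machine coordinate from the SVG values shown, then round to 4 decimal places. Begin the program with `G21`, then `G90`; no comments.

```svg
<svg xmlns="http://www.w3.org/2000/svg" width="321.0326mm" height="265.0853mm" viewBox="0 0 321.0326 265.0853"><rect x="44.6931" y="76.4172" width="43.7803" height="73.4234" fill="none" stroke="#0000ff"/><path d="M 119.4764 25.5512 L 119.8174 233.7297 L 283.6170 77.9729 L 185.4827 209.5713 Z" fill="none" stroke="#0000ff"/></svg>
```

viewBox `0 0 321.0326 265.0853` with mm width/height → 1 unit = 1 mm. Flip: y_m = 265.0853 − y_svg.

**Shape 1** — `<rect>` rectangle, stroke `#0000ff` → engrave (S217, F4125). Machine vertices: (44.6931,188.6681) → (88.4734,188.6681) → (88.4734,115.2447) → (44.6931,115.2447) → (44.6931,188.6681). Closed: final G1 returns to the first vertex.

**Shape 2** — `<path>` closed polygon, stroke `#0000ff` → engrave (S217, F4125). Machine vertices: (119.4764,239.5341) → (119.8174,31.3556) → (283.6170,187.1124) → (185.4827,55.5140) → (119.4764,239.5341). Closed: final G1 returns to the first vertex.

G21
G90
G0 X44.6931 Y188.6681
M3 S217
G1 X88.4734 Y188.6681 F4125
G1 X88.4734 Y115.2447 F4125
G1 X44.6931 Y115.2447 F4125
G1 X44.6931 Y188.6681 F4125
M5
G0 X119.4764 Y239.5341
M3 S217
G1 X119.8174 Y31.3556 F4125
G1 X283.6170 Y187.1124 F4125
G1 X185.4827 Y55.5140 F4125
G1 X119.4764 Y239.5341 F4125
M5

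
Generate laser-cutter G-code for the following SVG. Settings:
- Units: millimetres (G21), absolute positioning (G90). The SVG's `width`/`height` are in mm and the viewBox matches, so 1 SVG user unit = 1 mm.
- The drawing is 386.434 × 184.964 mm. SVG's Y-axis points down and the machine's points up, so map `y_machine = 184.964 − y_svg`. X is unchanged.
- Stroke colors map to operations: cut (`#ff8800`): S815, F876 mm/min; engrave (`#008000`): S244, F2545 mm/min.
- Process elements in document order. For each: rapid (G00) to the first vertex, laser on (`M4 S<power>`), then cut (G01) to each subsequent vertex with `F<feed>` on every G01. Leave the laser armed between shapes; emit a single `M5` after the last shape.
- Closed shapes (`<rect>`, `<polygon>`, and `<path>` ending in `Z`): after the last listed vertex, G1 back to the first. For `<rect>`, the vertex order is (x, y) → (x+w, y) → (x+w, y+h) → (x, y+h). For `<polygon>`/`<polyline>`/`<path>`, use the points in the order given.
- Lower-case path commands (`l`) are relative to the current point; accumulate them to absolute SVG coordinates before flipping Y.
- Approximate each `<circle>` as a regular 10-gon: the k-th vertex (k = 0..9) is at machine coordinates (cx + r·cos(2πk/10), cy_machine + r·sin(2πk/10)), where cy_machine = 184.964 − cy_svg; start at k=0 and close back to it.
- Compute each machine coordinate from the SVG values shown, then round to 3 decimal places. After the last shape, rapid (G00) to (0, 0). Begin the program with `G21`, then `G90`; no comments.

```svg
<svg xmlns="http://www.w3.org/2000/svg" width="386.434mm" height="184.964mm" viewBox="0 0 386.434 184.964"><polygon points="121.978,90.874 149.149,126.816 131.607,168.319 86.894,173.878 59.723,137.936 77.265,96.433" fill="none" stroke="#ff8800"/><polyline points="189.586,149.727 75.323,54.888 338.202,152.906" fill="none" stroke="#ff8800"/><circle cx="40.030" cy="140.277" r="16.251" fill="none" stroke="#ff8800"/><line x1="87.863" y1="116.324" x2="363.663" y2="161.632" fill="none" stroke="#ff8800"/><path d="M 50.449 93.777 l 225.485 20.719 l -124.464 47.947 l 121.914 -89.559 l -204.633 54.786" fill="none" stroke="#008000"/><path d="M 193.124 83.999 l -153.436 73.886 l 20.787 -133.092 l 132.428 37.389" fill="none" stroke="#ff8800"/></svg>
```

Since the viewBox matches the mm dimensions, user units are millimetres directly. The only transform is the Y-flip y_m = 184.964 − y_svg.

Shape 1 is a regular polygon drawn with `<polygon>`. Its stroke #ff8800 means cut at S815, F876. After flipping Y the toolpath is (121.978,94.090) → (149.149,58.148) → (131.607,16.645) → (86.894,11.086) → (59.723,47.028) → (77.265,88.531) → (121.978,94.090), returning to the start.

Shape 2 is a open polyline drawn with `<polyline>`. Its stroke #ff8800 means cut at S815, F876. After flipping Y the toolpath is (189.586,35.237) → (75.323,130.076) → (338.202,32.058).

Shape 3 is a circle drawn with `<circle>`. Its stroke #ff8800 means cut at S815, F876. After flipping Y the toolpath is (56.281,44.687) → (53.177,54.239) → (45.052,60.143) → (35.008,60.143) → (26.883,54.239) → (23.779,44.687) → (26.883,35.135) → (35.008,29.231) → (45.052,29.231) → (53.177,35.135) → (56.281,44.687), returning to the start.

Shape 4 is a line segment drawn with `<line>`. Its stroke #ff8800 means cut at S815, F876. After flipping Y the toolpath is (87.863,68.640) → (363.663,23.332).

Shape 5 is a open polyline drawn with `<path>`. Its stroke #008000 means engrave at S244, F2545. After flipping Y the toolpath is (50.449,91.187) → (275.934,70.468) → (151.470,22.521) → (273.384,112.080) → (68.751,57.294).

Shape 6 is a open polyline drawn with `<path>`. Its stroke #ff8800 means cut at S815, F876. After flipping Y the toolpath is (193.124,100.965) → (39.688,27.079) → (60.475,160.171) → (192.903,122.782).

G21
G90
G00 X121.978 Y94.090
M4 S815
G01 X149.149 Y58.148 F876
G01 X131.607 Y16.645 F876
G01 X86.894 Y11.086 F876
G01 X59.723 Y47.028 F876
G01 X77.265 Y88.531 F876
G01 X121.978 Y94.090 F876
G00 X189.586 Y35.237
M4 S815
G01 X75.323 Y130.076 F876
G01 X338.202 Y32.058 F876
G00 X56.281 Y44.687
M4 S815
G01 X53.177 Y54.239 F876
G01 X45.052 Y60.143 F876
G01 X35.008 Y60.143 F876
G01 X26.883 Y54.239 F876
G01 X23.779 Y44.687 F876
G01 X26.883 Y35.135 F876
G01 X35.008 Y29.231 F876
G01 X45.052 Y29.231 F876
G01 X53.177 Y35.135 F876
G01 X56.281 Y44.687 F876
G00 X87.863 Y68.640
M4 S815
G01 X363.663 Y23.332 F876
G00 X50.449 Y91.187
M4 S244
G01 X275.934 Y70.468 F2545
G01 X151.470 Y22.521 F2545
G01 X273.384 Y112.080 F2545
G01 X68.751 Y57.294 F2545
G00 X193.124 Y100.965
M4 S815
G01 X39.688 Y27.079 F876
G01 X60.475 Y160.171 F876
G01 X192.903 Y122.782 F876
M5
G00 X0.000 Y0.000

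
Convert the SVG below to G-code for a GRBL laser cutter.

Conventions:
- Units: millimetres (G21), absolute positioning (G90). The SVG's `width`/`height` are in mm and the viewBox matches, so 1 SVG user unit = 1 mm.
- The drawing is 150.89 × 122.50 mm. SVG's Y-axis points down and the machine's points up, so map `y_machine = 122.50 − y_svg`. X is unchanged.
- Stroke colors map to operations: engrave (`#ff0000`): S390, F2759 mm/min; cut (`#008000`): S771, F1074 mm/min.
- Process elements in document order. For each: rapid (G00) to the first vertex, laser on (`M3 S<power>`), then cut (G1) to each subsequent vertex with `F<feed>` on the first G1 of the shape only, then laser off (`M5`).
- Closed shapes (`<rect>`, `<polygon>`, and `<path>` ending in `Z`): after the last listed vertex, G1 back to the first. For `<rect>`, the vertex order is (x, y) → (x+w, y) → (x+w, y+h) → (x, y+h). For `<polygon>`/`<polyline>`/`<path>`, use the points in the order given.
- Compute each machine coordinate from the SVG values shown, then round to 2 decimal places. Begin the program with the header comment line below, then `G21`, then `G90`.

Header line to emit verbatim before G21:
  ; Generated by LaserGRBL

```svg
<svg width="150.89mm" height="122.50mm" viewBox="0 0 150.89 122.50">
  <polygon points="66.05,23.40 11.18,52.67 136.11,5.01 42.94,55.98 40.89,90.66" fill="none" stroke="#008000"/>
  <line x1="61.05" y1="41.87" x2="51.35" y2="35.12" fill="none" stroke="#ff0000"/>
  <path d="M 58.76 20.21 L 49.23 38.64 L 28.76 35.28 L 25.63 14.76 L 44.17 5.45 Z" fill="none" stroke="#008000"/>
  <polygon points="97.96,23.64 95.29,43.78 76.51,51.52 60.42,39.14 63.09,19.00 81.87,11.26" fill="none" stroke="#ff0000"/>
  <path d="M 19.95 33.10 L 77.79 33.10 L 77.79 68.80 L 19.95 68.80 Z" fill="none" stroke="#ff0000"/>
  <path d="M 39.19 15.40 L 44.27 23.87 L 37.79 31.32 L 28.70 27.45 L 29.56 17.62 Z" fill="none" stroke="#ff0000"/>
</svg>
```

; Generated by LaserGRBL
G21
G90
G00 X66.05 Y99.10
M3 S771
G1 X11.18 Y69.83 F1074
G1 X136.11 Y117.49
G1 X42.94 Y66.52
G1 X40.89 Y31.84
G1 X66.05 Y99.10
M5
G00 X61.05 Y80.63
M3 S390
G1 X51.35 Y87.38 F2759
M5
G00 X58.76 Y102.29
M3 S771
G1 X49.23 Y83.86 F1074
G1 X28.76 Y87.22
G1 X25.63 Y107.74
G1 X44.17 Y117.05
G1 X58.76 Y102.29
M5
G00 X97.96 Y98.86
M3 S390
G1 X95.29 Y78.72 F2759
G1 X76.51 Y70.98
G1 X60.42 Y83.36
G1 X63.09 Y103.50
G1 X81.87 Y111.24
G1 X97.96 Y98.86
M5
G00 X19.95 Y89.40
M3 S390
G1 X77.79 Y89.40 F2759
G1 X77.79 Y53.70
G1 X19.95 Y53.70
G1 X19.95 Y89.40
M5
G00 X39.19 Y107.10
M3 S390
G1 X44.27 Y98.63 F2759
G1 X37.79 Y91.18
G1 X28.70 Y95.05
G1 X29.56 Y104.88
G1 X39.19 Y107.10
M5

Since the viewBox matches the mm dimensions, user units are millimetres directly. The only transform is the Y-flip y_m = 122.50 − y_svg.

Shape 1 is a closed polygon drawn with `<polygon>`. Its stroke #008000 means cut at S771, F1074. After flipping Y the toolpath is (66.05,99.10) → (11.18,69.83) → (136.11,117.49) → (42.94,66.52) → (40.89,31.84) → (66.05,99.10), returning to the start.

Shape 2 is a line segment drawn with `<line>`. Its stroke #ff0000 means engrave at S390, F2759. After flipping Y the toolpath is (61.05,80.63) → (51.35,87.38).

Shape 3 is a regular polygon drawn with `<path>`. Its stroke #008000 means cut at S771, F1074. After flipping Y the toolpath is (58.76,102.29) → (49.23,83.86) → (28.76,87.22) → (25.63,107.74) → (44.17,117.05) → (58.76,102.29), returning to the start.

Shape 4 is a regular polygon drawn with `<polygon>`. Its stroke #ff0000 means engrave at S390, F2759. After flipping Y the toolpath is (97.96,98.86) → (95.29,78.72) → (76.51,70.98) → (60.42,83.36) → (63.09,103.50) → (81.87,111.24) → (97.96,98.86), returning to the start.

Shape 5 is a rectangle drawn with `<path>`. Its stroke #ff0000 means engrave at S390, F2759. After flipping Y the toolpath is (19.95,89.40) → (77.79,89.40) → (77.79,53.70) → (19.95,53.70) → (19.95,89.40), returning to the start.

Shape 6 is a regular polygon drawn with `<path>`. Its stroke #ff0000 means engrave at S390, F2759. After flipping Y the toolpath is (39.19,107.10) → (44.27,98.63) → (37.79,91.18) → (28.70,95.05) → (29.56,104.88) → (39.19,107.10), returning to the start.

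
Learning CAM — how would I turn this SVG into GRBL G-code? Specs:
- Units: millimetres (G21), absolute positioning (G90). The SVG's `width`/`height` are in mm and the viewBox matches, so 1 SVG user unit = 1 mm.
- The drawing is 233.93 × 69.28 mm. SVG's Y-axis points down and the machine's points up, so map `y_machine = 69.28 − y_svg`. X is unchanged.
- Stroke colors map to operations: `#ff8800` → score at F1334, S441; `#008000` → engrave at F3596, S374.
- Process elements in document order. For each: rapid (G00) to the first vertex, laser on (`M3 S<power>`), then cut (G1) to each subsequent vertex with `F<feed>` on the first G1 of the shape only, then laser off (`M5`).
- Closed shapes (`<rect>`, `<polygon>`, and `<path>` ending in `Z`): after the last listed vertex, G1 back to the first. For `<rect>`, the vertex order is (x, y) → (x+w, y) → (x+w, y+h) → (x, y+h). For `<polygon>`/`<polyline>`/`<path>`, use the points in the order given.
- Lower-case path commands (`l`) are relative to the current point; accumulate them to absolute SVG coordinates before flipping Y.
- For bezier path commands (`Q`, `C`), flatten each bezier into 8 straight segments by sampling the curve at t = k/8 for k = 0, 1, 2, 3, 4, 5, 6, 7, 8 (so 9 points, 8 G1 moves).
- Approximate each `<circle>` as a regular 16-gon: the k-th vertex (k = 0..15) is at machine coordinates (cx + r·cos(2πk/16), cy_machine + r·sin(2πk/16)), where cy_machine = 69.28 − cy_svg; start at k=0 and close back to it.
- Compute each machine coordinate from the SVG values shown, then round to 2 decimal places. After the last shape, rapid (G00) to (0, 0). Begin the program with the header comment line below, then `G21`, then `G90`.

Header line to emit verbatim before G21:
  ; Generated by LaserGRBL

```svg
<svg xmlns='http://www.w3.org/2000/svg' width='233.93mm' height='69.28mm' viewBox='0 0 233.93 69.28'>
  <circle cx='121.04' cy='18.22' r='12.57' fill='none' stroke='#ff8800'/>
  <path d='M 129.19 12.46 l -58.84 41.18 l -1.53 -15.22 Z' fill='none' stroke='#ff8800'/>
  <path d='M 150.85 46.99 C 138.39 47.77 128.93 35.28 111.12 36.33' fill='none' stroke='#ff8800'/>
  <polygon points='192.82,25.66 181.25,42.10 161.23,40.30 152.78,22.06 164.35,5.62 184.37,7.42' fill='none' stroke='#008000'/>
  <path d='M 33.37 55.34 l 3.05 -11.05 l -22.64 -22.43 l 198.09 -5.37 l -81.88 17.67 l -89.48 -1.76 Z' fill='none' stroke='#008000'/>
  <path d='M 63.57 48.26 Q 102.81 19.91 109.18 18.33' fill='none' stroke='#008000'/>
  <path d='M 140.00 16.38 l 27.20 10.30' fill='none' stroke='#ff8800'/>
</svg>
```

; Generated by LaserGRBL
G21
G90
G00 X133.61 Y51.06
M3 S441
G1 X132.65 Y55.87 F1334
G1 X129.93 Y59.95
G1 X125.85 Y62.67
G1 X121.04 Y63.63
G1 X116.23 Y62.67
G1 X112.15 Y59.95
G1 X109.43 Y55.87
G1 X108.47 Y51.06
G1 X109.43 Y46.25
G1 X112.15 Y42.17
G1 X116.23 Y39.45
G1 X121.04 Y38.49
G1 X125.85 Y39.45
G1 X129.93 Y42.17
G1 X132.65 Y46.25
G1 X133.61 Y51.06
M5
G00 X129.19 Y56.82
M3 S441
G1 X70.35 Y15.64 F1334
G1 X68.82 Y30.86
G1 X129.19 Y56.82
M5
G00 X150.85 Y22.29
M3 S441
G1 X146.30 Y22.57 F1334
G1 X141.89 Y23.77
G1 X137.50 Y25.60
G1 X132.99 Y27.72
G1 X128.23 Y29.83
G1 X123.09 Y31.62
G1 X117.43 Y32.76
G1 X111.12 Y32.95
M5
G00 X192.82 Y43.62
M3 S374
G1 X181.25 Y27.18 F3596
G1 X161.23 Y28.98
G1 X152.78 Y47.22
G1 X164.35 Y63.66
G1 X184.37 Y61.86
G1 X192.82 Y43.62
M5
G00 X33.37 Y13.94
M3 S374
G1 X36.42 Y24.99 F3596
G1 X13.78 Y47.42
G1 X211.87 Y52.79
G1 X129.99 Y35.12
G1 X40.51 Y36.88
G1 X33.37 Y13.94
M5
G00 X63.57 Y21.02
M3 S374
G1 X72.87 Y27.69 F3596
G1 X81.14 Y33.52
G1 X88.38 Y38.52
G1 X94.59 Y42.68
G1 X99.78 Y46.00
G1 X103.94 Y48.49
G1 X107.07 Y50.14
G1 X109.18 Y50.95
M5
G00 X140.00 Y52.90
M3 S441
G1 X167.20 Y42.60 F1334
M5
G00 X0.00 Y0.00

1 u = 1 mm; y_m = 69.28 − y.

[1] `<circle>` circle, #ff8800→score S441 F1334: (133.61,51.06) → (132.65,55.87) → (129.93,59.95) → (125.85,62.67) → (121.04,63.63) → (116.23,62.67) → (112.15,59.95) → (109.43,55.87) → (108.47,51.06) → (109.43,46.25) → (112.15,42.17) → (116.23,39.45) → (121.04,38.49) → (125.85,39.45) → (129.93,42.17) → (132.65,46.25) → (133.61,51.06) (closed)

[2] `<path>` closed polygon, #ff8800→score S441 F1334: (129.19,56.82) → (70.35,15.64) → (68.82,30.86) → (129.19,56.82) (closed)

[3] `<path>` cubic bezier, #ff8800→score S441 F1334: (150.85,22.29) → (146.30,22.57) → (141.89,23.77) → (137.50,25.60) → (132.99,27.72) → (128.23,29.83) → (123.09,31.62) → (117.43,32.76) → (111.12,32.95)

[4] `<polygon>` regular polygon, #008000→engrave S374 F3596: (192.82,43.62) → (181.25,27.18) → (161.23,28.98) → (152.78,47.22) → (164.35,63.66) → (184.37,61.86) → (192.82,43.62) (closed)

[5] `<path>` closed polygon, #008000→engrave S374 F3596: (33.37,13.94) → (36.42,24.99) → (13.78,47.42) → (211.87,52.79) → (129.99,35.12) → (40.51,36.88) → (33.37,13.94) (closed)

[6] `<path>` quadratic bezier, #008000→engrave S374 F3596: (63.57,21.02) → (72.87,27.69) → (81.14,33.52) → (88.38,38.52) → (94.59,42.68) → (99.78,46.00) → (103.94,48.49) → (107.07,50.14) → (109.18,50.95)

[7] `<path>` line segment, #ff8800→score S441 F1334: (140.00,52.90) → (167.20,42.60)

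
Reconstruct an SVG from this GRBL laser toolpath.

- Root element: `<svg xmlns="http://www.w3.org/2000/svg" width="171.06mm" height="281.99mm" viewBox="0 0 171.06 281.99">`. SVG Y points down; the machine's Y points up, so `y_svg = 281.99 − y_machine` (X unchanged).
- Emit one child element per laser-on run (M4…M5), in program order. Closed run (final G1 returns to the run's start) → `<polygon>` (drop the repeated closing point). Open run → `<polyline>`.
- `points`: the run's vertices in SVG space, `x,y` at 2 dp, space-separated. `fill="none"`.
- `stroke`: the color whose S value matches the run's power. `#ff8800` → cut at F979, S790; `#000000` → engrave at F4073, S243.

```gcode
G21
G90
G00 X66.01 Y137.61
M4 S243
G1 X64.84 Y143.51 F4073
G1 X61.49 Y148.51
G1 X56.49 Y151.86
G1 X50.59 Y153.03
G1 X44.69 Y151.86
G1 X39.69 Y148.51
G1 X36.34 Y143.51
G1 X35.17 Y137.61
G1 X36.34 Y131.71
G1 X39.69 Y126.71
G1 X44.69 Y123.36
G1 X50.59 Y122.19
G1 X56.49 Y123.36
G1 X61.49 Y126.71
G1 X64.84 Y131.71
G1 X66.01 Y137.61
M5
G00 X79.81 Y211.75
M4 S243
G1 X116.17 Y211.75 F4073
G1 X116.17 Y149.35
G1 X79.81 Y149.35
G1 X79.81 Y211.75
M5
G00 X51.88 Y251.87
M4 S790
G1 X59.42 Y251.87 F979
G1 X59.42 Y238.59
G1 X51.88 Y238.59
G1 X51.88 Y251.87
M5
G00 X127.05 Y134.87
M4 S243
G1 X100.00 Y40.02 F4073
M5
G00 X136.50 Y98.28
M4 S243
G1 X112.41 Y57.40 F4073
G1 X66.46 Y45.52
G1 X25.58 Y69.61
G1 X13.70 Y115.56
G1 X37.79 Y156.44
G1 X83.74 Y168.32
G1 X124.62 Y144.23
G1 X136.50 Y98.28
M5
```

Each laser-on run becomes one SVG element. Flip Y back into SVG space with y_svg = 281.99 − y_machine.

Run 1: S243 ⇒ engrave layer `#000000`. The run returns to its start, so emit a `<polygon>` with points (Y-flipped): 66.01,144.38 64.84,138.48 61.49,133.48 56.49,130.13 50.59,128.96 44.69,130.13 39.69,133.48 36.34,138.48 35.17,144.38 36.34,150.28 39.69,155.28 44.69,158.63 50.59,159.80 56.49,158.63 61.49,155.28 64.84,150.28.

Run 2: power S243 maps to stroke `#000000` (engrave). The run returns to its start, so emit a `<polygon>` with points (Y-flipped): 79.81,70.24 116.17,70.24 116.17,132.64 79.81,132.64.

Run 3: the run's S790 means `#ff8800` (cut). The run returns to its start, so emit a `<polygon>` with points (Y-flipped): 51.88,30.12 59.42,30.12 59.42,43.40 51.88,43.40.

Run 4: the run's S243 means `#000000` (engrave). The run is open, so emit a `<polyline>` with points (Y-flipped): 127.05,147.12 100.00,241.97.

Run 5: S243 ⇒ engrave layer `#000000`. The run returns to its start, so emit a `<polygon>` with points (Y-flipped): 136.50,183.71 112.41,224.59 66.46,236.47 25.58,212.38 13.70,166.43 37.79,125.55 83.74,113.67 124.62,137.76.

<svg xmlns="http://www.w3.org/2000/svg" width="171.06mm" height="281.99mm" viewBox="0 0 171.06 281.99">
  <polygon points="66.01,144.38 64.84,138.48 61.49,133.48 56.49,130.13 50.59,128.96 44.69,130.13 39.69,133.48 36.34,138.48 35.17,144.38 36.34,150.28 39.69,155.28 44.69,158.63 50.59,159.80 56.49,158.63 61.49,155.28 64.84,150.28" fill="none" stroke="#000000"/>
  <polygon points="79.81,70.24 116.17,70.24 116.17,132.64 79.81,132.64" fill="none" stroke="#000000"/>
  <polygon points="51.88,30.12 59.42,30.12 59.42,43.40 51.88,43.40" fill="none" stroke="#ff8800"/>
  <polyline points="127.05,147.12 100.00,241.97" fill="none" stroke="#000000"/>
  <polygon points="136.50,183.71 112.41,224.59 66.46,236.47 25.58,212.38 13.70,166.43 37.79,125.55 83.74,113.67 124.62,137.76" fill="none" stroke="#000000"/>
</svg>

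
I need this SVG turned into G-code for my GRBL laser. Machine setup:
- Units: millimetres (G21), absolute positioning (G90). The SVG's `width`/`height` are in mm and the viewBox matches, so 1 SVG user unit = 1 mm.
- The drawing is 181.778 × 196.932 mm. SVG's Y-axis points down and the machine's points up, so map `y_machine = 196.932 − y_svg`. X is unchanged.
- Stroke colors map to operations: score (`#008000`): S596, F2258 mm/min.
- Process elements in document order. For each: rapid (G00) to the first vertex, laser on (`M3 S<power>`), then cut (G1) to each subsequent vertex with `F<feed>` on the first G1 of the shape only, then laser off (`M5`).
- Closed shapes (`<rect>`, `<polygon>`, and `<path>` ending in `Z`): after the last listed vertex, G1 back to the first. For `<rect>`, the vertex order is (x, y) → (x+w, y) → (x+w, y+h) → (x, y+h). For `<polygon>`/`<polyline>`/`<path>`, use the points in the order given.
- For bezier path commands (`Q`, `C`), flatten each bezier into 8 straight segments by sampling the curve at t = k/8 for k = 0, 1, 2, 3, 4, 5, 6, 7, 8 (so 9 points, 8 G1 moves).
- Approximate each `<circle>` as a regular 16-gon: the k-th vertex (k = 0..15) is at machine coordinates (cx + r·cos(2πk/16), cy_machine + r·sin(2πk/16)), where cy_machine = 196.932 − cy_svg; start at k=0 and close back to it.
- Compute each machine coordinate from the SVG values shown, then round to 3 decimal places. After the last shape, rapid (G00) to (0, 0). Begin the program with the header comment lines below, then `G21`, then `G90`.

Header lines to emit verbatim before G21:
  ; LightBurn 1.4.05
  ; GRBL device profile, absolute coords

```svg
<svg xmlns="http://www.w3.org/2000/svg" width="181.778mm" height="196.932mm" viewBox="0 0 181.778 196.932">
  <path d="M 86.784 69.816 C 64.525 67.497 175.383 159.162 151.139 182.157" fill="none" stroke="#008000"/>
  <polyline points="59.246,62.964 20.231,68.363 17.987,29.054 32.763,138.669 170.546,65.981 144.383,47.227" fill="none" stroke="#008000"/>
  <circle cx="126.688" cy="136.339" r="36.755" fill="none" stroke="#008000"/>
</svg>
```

; LightBurn 1.4.05
; GRBL device profile, absolute coords
G21
G90
G00 X86.784 Y127.116
M3 S596
G1 X84.153 Y123.898 F2258
G1 X90.858 Y113.775
G1 X103.757 Y98.653
G1 X119.706 Y80.438
G1 X135.562 Y61.037
G1 X148.181 Y42.355
G1 X154.421 Y26.299
G1 X151.139 Y14.775
M5
G00 X59.246 Y133.968
M3 S596
G1 X20.231 Y128.569 F2258
G1 X17.987 Y167.878
G1 X32.763 Y58.263
G1 X170.546 Y130.951
G1 X144.383 Y149.705
M5
G00 X163.443 Y60.593
M3 S596
G1 X160.645 Y74.659 F2258
G1 X152.678 Y86.583
G1 X140.754 Y94.550
G1 X126.688 Y97.348
G1 X112.622 Y94.550
G1 X100.698 Y86.583
G1 X92.731 Y74.659
G1 X89.933 Y60.593
G1 X92.731 Y46.527
G1 X100.698 Y34.603
G1 X112.622 Y26.636
G1 X126.688 Y23.838
G1 X140.754 Y26.636
G1 X152.678 Y34.603
G1 X160.645 Y46.527
G1 X163.443 Y60.593
M5
G00 X0.000 Y0.000

Since the viewBox matches the mm dimensions, user units are millimetres directly. The only transform is the Y-flip y_m = 196.932 − y_svg.

Shape 1 is a cubic bezier drawn with `<path>`. Its stroke #008000 means score at S596, F2258. After flipping Y the toolpath is (86.784,127.116) → (84.153,123.898) → (90.858,113.775) → (103.757,98.653) → (119.706,80.438) → (135.562,61.037) → (148.181,42.355) → (154.421,26.299) → (151.139,14.775).

Shape 2 is a open polyline drawn with `<polyline>`. Its stroke #008000 means score at S596, F2258. After flipping Y the toolpath is (59.246,133.968) → (20.231,128.569) → (17.987,167.878) → (32.763,58.263) → (170.546,130.951) → (144.383,149.705).

Shape 3 is a circle drawn with `<circle>`. Its stroke #008000 means score at S596, F2258. After flipping Y the toolpath is (163.443,60.593) → (160.645,74.659) → (152.678,86.583) → (140.754,94.550) → (126.688,97.348) → (112.622,94.550) → (100.698,86.583) → (92.731,74.659) → (89.933,60.593) → (92.731,46.527) → (100.698,34.603) → (112.622,26.636) → (126.688,23.838) → (140.754,26.636) → (152.678,34.603) → (160.645,46.527) → (163.443,60.593), returning to the start.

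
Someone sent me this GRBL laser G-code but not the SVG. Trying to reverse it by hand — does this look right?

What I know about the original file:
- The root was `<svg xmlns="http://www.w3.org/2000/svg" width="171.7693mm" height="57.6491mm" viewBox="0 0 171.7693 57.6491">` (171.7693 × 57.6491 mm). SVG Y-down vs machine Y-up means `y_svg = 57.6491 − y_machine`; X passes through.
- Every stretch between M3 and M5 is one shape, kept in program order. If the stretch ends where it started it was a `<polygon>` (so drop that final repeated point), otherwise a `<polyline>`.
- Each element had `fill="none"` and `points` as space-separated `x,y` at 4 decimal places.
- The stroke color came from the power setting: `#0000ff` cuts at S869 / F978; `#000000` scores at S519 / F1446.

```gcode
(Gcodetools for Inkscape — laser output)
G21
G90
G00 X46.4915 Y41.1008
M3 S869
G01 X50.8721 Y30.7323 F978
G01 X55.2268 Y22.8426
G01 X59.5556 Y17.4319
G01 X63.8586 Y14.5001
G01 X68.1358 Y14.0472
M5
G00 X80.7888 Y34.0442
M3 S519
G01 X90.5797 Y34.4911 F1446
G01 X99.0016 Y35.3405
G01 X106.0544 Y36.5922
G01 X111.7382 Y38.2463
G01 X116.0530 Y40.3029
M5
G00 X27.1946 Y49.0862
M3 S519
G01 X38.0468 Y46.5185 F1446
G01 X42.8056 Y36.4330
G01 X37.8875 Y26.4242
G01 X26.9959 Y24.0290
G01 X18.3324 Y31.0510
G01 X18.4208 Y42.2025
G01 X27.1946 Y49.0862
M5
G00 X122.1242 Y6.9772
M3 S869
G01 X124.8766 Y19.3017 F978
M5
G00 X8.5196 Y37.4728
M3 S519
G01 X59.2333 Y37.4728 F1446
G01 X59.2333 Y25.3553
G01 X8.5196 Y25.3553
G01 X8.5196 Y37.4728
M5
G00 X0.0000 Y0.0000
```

y_svg = 57.6491 − y_m.

[1] S869→`#0000ff` (cut); open run; points: 46.4915,16.5483 50.8721,26.9168 55.2268,34.8065 59.5556,40.2172 63.8586,43.1490 68.1358,43.6019

[2] S519→`#000000` (score); open run; points: 80.7888,23.6049 90.5797,23.1580 99.0016,22.3086 106.0544,21.0569 111.7382,19.4028 116.0530,17.3462

[3] S519→`#000000` (score); closed run; points: 27.1946,8.5629 38.0468,11.1306 42.8056,21.2161 37.8875,31.2249 26.9959,33.6201 18.3324,26.5981 18.4208,15.4466

[4] S869→`#0000ff` (cut); open run; points: 122.1242,50.6719 124.8766,38.3474

[5] S519→`#000000` (score); closed run; points: 8.5196,20.1763 59.2333,20.1763 59.2333,32.2938 8.5196,32.2938

<svg xmlns="http://www.w3.org/2000/svg" width="171.7693mm" height="57.6491mm" viewBox="0 0 171.7693 57.6491">
  <polyline points="46.4915,16.5483 50.8721,26.9168 55.2268,34.8065 59.5556,40.2172 63.8586,43.1490 68.1358,43.6019" fill="none" stroke="#0000ff"/>
  <polyline points="80.7888,23.6049 90.5797,23.1580 99.0016,22.3086 106.0544,21.0569 111.7382,19.4028 116.0530,17.3462" fill="none" stroke="#000000"/>
  <polygon points="27.1946,8.5629 38.0468,11.1306 42.8056,21.2161 37.8875,31.2249 26.9959,33.6201 18.3324,26.5981 18.4208,15.4466" fill="none" stroke="#000000"/>
  <polyline points="122.1242,50.6719 124.8766,38.3474" fill="none" stroke="#0000ff"/>
  <polygon points="8.5196,20.1763 59.2333,20.1763 59.2333,32.2938 8.5196,32.2938" fill="none" stroke="#000000"/>
</svg>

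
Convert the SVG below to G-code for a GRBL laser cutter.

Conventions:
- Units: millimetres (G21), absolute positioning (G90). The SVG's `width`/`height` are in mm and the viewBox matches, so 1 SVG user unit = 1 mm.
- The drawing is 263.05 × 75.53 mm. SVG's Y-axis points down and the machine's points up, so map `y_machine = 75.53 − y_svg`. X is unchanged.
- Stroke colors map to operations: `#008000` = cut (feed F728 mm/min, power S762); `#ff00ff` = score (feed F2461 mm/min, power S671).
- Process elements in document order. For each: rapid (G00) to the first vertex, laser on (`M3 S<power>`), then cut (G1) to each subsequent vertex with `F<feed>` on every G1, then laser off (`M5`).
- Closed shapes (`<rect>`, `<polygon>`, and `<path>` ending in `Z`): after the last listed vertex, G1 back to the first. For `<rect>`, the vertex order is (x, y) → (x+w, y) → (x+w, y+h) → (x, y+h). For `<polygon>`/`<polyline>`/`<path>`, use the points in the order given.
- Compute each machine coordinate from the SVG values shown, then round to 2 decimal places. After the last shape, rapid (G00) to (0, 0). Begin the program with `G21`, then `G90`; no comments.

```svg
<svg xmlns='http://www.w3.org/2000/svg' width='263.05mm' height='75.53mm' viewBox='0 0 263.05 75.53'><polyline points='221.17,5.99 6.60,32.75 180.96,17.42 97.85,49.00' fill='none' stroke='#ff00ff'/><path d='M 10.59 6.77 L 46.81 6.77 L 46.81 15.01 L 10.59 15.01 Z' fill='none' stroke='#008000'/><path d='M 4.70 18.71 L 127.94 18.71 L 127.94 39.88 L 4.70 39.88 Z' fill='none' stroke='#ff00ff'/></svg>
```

G21
G90
G00 X221.17 Y69.54
M3 S671
G1 X6.60 Y42.78 F2461
G1 X180.96 Y58.11 F2461
G1 X97.85 Y26.53 F2461
M5
G00 X10.59 Y68.76
M3 S762
G1 X46.81 Y68.76 F728
G1 X46.81 Y60.52 F728
G1 X10.59 Y60.52 F728
G1 X10.59 Y68.76 F728
M5
G00 X4.70 Y56.82
M3 S671
G1 X127.94 Y56.82 F2461
G1 X127.94 Y35.65 F2461
G1 X4.70 Y35.65 F2461
G1 X4.70 Y56.82 F2461
M5
G00 X0.00 Y0.00

viewBox `0 0 263.05 75.53` with mm width/height → 1 unit = 1 mm. Flip: y_m = 75.53 − y_svg.

**Shape 1** — `<polyline>` open polyline, stroke `#ff00ff` → score (S671, F2461). Machine vertices: (221.17,69.54) → (6.60,42.78) → (180.96,58.11) → (97.85,26.53). Open path.

**Shape 2** — `<path>` rectangle, stroke `#008000` → cut (S762, F728). Machine vertices: (10.59,68.76) → (46.81,68.76) → (46.81,60.52) → (10.59,60.52) → (10.59,68.76). Closed: final G1 returns to the first vertex.

**Shape 3** — `<path>` rectangle, stroke `#ff00ff` → score (S671, F2461). Machine vertices: (4.70,56.82) → (127.94,56.82) → (127.94,35.65) → (4.70,35.65) → (4.70,56.82). Closed: final G1 returns to the first vertex.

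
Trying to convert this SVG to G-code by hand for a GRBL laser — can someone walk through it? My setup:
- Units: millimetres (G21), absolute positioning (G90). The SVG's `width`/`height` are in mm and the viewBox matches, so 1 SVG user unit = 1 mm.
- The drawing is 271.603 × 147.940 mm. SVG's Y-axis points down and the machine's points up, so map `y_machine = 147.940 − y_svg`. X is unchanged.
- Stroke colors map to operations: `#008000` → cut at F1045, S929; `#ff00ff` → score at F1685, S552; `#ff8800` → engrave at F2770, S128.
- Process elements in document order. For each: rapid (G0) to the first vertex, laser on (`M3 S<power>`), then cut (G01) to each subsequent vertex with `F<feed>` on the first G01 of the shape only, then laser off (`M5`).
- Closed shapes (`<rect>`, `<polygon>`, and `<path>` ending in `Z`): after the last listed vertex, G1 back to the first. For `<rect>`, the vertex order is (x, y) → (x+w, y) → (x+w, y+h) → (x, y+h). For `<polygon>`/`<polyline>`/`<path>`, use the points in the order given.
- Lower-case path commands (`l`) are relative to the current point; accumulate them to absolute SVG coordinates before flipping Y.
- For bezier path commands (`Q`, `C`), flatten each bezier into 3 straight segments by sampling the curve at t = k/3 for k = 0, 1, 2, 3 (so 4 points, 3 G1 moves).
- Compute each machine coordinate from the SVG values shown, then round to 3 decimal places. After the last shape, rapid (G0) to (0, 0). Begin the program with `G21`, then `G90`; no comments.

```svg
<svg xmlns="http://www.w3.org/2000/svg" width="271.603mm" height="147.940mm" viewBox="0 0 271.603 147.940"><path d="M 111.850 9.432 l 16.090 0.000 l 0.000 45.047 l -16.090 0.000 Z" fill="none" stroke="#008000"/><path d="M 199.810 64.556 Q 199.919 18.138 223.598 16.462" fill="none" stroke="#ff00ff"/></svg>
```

viewBox `0 0 271.603 147.940` with mm width/height → 1 unit = 1 mm. Flip: y_m = 147.940 − y_svg.

**Shape 1** — `<path>` rectangle, stroke `#008000` → cut (S929, F1045). Machine vertices: (111.850,138.508) → (127.940,138.508) → (127.940,93.461) → (111.850,93.461) → (111.850,138.508). Closed: final G1 returns to the first vertex.

**Shape 2** — `<path>` quadratic bezier, stroke `#ff00ff` → score (S552, F1685). Control points (SVG): P0=(199.810,64.556), P1=(199.919,18.138), P2=(223.598,16.462); sampled at t=k/3. Machine vertices: (199.810,83.384) → (202.502,109.358) → (210.431,125.389) → (223.598,131.478). Open path.

G21
G90
G0 X111.850 Y138.508
M3 S929
G01 X127.940 Y138.508 F1045
G01 X127.940 Y93.461
G01 X111.850 Y93.461
G01 X111.850 Y138.508
M5
G0 X199.810 Y83.384
M3 S552
G01 X202.502 Y109.358 F1685
G01 X210.431 Y125.389
G01 X223.598 Y131.478
M5
G0 X0.000 Y0.000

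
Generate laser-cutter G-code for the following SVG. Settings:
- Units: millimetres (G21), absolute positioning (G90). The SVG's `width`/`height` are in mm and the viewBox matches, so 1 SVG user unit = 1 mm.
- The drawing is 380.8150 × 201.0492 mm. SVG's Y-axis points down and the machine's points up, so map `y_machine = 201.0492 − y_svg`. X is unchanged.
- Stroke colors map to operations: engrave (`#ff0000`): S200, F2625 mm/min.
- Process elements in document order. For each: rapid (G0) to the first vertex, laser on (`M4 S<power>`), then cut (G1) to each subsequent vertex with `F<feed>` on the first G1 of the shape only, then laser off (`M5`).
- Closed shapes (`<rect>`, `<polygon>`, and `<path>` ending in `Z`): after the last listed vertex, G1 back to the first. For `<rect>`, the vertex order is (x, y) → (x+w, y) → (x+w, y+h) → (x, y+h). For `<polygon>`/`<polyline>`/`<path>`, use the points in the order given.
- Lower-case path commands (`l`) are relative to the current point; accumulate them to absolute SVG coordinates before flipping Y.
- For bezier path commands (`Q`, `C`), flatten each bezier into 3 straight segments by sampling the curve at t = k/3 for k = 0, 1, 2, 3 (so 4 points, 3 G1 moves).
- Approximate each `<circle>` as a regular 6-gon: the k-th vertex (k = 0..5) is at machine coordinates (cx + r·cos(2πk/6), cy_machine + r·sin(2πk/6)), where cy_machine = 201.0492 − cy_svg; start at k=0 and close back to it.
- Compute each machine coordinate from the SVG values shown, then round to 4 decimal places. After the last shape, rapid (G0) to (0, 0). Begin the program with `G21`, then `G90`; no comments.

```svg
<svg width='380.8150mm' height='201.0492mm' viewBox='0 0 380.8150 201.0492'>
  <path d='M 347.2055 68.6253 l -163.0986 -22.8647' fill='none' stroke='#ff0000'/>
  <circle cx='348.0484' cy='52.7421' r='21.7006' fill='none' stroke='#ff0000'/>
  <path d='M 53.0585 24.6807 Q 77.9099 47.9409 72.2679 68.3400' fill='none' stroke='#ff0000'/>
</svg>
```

Since the viewBox matches the mm dimensions, user units are millimetres directly. The only transform is the Y-flip y_m = 201.0492 − y_svg.

Shape 1 is a line segment drawn with `<path>`. Its stroke #ff0000 means engrave at S200, F2625. After flipping Y the toolpath is (347.2055,132.4239) → (184.1069,155.2886).

Shape 2 is a circle drawn with `<circle>`. Its stroke #ff0000 means engrave at S200, F2625. After flipping Y the toolpath is (369.7490,148.3071) → (358.8987,167.1004) → (337.1981,167.1004) → (326.3478,148.3071) → (337.1981,129.5138) → (358.8987,129.5138) → (369.7490,148.3071), returning to the start.

Shape 3 is a quadratic bezier drawn with `<path>`. Its stroke #ff0000 means engrave at S200, F2625. After flipping Y the toolpath is (53.0585,176.3685) → (66.2379,161.1796) → (72.6411,146.6265) → (72.2679,132.7092).

G21
G90
G0 X347.2055 Y132.4239
M4 S200
G1 X184.1069 Y155.2886 F2625
M5
G0 X369.7490 Y148.3071
M4 S200
G1 X358.8987 Y167.1004 F2625
G1 X337.1981 Y167.1004
G1 X326.3478 Y148.3071
G1 X337.1981 Y129.5138
G1 X358.8987 Y129.5138
G1 X369.7490 Y148.3071
M5
G0 X53.0585 Y176.3685
M4 S200
G1 X66.2379 Y161.1796 F2625
G1 X72.6411 Y146.6265
G1 X72.2679 Y132.7092
M5
G0 X0.0000 Y0.0000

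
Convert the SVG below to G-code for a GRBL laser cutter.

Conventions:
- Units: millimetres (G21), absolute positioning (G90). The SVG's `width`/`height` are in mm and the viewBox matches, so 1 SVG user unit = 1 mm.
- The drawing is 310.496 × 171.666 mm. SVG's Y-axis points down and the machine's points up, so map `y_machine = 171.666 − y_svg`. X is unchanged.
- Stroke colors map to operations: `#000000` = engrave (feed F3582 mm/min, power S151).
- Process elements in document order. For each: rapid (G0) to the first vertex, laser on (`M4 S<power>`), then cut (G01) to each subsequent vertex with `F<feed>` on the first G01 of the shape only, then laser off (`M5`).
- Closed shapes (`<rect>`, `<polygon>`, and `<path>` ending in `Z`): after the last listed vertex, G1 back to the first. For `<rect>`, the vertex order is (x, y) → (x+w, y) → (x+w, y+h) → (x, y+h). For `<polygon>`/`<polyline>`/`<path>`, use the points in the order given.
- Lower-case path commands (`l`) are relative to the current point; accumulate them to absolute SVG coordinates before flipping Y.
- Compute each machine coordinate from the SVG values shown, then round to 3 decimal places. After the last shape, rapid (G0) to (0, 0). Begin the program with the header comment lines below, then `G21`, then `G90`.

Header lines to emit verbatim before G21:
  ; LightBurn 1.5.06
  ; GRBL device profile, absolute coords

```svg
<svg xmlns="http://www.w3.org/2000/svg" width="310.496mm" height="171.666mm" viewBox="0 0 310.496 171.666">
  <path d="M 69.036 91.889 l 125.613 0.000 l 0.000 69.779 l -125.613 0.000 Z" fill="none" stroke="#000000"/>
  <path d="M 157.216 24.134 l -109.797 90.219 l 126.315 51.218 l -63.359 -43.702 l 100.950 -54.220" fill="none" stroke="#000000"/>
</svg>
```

; LightBurn 1.5.06
; GRBL device profile, absolute coords
G21
G90
G0 X69.036 Y79.777
M4 S151
G01 X194.649 Y79.777 F3582
G01 X194.649 Y9.998
G01 X69.036 Y9.998
G01 X69.036 Y79.777
M5
G0 X157.216 Y147.532
M4 S151
G01 X47.419 Y57.313 F3582
G01 X173.734 Y6.095
G01 X110.375 Y49.797
G01 X211.325 Y104.017
M5
G0 X0.000 Y0.000

viewBox `0 0 310.496 171.666` with mm width/height → 1 unit = 1 mm. Flip: y_m = 171.666 − y_svg.

**Shape 1** — `<path>` rectangle, stroke `#000000` → engrave (S151, F3582). Machine vertices: (69.036,79.777) → (194.649,79.777) → (194.649,9.998) → (69.036,9.998) → (69.036,79.777). Closed: final G1 returns to the first vertex.

**Shape 2** — `<path>` open polyline, stroke `#000000` → engrave (S151, F3582). Machine vertices: (157.216,147.532) → (47.419,57.313) → (173.734,6.095) → (110.375,49.797) → (211.325,104.017). Open path.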